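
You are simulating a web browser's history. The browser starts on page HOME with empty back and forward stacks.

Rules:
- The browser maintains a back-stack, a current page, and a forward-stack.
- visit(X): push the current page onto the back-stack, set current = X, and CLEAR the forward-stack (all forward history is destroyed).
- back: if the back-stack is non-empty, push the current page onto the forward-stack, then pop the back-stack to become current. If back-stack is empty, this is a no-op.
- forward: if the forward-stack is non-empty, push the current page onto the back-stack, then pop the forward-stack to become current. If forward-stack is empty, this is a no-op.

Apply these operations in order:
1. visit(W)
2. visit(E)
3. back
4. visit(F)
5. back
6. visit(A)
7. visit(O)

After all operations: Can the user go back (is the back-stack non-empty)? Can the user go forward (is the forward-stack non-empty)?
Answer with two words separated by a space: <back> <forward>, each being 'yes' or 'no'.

After 1 (visit(W)): cur=W back=1 fwd=0
After 2 (visit(E)): cur=E back=2 fwd=0
After 3 (back): cur=W back=1 fwd=1
After 4 (visit(F)): cur=F back=2 fwd=0
After 5 (back): cur=W back=1 fwd=1
After 6 (visit(A)): cur=A back=2 fwd=0
After 7 (visit(O)): cur=O back=3 fwd=0

Answer: yes no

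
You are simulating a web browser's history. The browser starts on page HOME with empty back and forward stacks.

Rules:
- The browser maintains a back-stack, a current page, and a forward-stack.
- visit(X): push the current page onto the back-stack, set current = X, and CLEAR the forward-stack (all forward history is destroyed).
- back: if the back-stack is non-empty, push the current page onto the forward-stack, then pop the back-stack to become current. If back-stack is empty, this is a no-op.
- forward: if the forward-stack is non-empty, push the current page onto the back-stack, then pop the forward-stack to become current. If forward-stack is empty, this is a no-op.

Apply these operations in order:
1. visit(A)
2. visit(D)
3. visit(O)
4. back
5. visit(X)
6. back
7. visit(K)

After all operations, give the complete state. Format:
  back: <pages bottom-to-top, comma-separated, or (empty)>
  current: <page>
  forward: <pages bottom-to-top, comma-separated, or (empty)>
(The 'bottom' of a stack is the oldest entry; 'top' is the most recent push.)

Answer: back: HOME,A,D
current: K
forward: (empty)

Derivation:
After 1 (visit(A)): cur=A back=1 fwd=0
After 2 (visit(D)): cur=D back=2 fwd=0
After 3 (visit(O)): cur=O back=3 fwd=0
After 4 (back): cur=D back=2 fwd=1
After 5 (visit(X)): cur=X back=3 fwd=0
After 6 (back): cur=D back=2 fwd=1
After 7 (visit(K)): cur=K back=3 fwd=0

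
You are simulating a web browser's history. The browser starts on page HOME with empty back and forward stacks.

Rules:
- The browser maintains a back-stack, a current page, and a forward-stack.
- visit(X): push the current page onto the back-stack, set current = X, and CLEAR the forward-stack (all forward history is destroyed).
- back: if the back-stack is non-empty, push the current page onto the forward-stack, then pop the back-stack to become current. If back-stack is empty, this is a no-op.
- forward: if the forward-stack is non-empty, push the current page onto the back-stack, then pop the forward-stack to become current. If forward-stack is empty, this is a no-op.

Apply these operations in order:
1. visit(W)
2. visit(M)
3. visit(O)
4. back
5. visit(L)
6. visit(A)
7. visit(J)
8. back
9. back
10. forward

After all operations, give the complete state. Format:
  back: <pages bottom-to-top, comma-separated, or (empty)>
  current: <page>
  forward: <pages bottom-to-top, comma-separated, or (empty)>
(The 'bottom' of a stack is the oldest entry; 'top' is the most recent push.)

After 1 (visit(W)): cur=W back=1 fwd=0
After 2 (visit(M)): cur=M back=2 fwd=0
After 3 (visit(O)): cur=O back=3 fwd=0
After 4 (back): cur=M back=2 fwd=1
After 5 (visit(L)): cur=L back=3 fwd=0
After 6 (visit(A)): cur=A back=4 fwd=0
After 7 (visit(J)): cur=J back=5 fwd=0
After 8 (back): cur=A back=4 fwd=1
After 9 (back): cur=L back=3 fwd=2
After 10 (forward): cur=A back=4 fwd=1

Answer: back: HOME,W,M,L
current: A
forward: J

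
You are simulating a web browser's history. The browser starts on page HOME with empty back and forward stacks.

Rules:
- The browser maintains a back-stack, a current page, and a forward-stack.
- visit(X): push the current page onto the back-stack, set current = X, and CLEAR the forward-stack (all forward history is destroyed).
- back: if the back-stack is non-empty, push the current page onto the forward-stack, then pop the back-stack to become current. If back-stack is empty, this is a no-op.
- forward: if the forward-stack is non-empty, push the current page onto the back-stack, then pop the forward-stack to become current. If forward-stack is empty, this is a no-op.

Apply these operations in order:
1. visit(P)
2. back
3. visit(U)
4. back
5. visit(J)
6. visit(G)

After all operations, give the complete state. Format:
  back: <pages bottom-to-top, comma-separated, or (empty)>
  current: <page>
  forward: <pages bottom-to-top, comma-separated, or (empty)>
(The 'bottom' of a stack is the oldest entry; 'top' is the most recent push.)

After 1 (visit(P)): cur=P back=1 fwd=0
After 2 (back): cur=HOME back=0 fwd=1
After 3 (visit(U)): cur=U back=1 fwd=0
After 4 (back): cur=HOME back=0 fwd=1
After 5 (visit(J)): cur=J back=1 fwd=0
After 6 (visit(G)): cur=G back=2 fwd=0

Answer: back: HOME,J
current: G
forward: (empty)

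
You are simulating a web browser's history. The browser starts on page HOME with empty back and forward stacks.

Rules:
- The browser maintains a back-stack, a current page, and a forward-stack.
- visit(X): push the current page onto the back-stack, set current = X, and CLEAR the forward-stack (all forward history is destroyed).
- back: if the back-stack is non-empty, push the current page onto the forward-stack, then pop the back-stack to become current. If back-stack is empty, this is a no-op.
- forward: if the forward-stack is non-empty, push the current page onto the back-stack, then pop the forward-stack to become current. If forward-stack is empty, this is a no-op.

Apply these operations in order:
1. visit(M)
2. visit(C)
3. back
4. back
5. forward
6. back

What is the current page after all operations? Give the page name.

After 1 (visit(M)): cur=M back=1 fwd=0
After 2 (visit(C)): cur=C back=2 fwd=0
After 3 (back): cur=M back=1 fwd=1
After 4 (back): cur=HOME back=0 fwd=2
After 5 (forward): cur=M back=1 fwd=1
After 6 (back): cur=HOME back=0 fwd=2

Answer: HOME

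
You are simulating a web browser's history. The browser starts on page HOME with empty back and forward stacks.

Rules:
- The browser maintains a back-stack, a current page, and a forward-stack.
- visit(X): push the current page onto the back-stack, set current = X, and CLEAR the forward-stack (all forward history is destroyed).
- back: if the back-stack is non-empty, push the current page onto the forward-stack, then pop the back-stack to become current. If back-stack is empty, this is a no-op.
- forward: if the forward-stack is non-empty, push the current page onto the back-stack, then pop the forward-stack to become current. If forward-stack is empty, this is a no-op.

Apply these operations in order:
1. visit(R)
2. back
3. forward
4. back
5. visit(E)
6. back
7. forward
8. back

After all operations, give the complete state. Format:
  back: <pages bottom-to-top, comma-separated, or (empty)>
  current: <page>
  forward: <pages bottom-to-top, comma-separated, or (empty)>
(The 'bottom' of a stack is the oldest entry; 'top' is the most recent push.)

After 1 (visit(R)): cur=R back=1 fwd=0
After 2 (back): cur=HOME back=0 fwd=1
After 3 (forward): cur=R back=1 fwd=0
After 4 (back): cur=HOME back=0 fwd=1
After 5 (visit(E)): cur=E back=1 fwd=0
After 6 (back): cur=HOME back=0 fwd=1
After 7 (forward): cur=E back=1 fwd=0
After 8 (back): cur=HOME back=0 fwd=1

Answer: back: (empty)
current: HOME
forward: E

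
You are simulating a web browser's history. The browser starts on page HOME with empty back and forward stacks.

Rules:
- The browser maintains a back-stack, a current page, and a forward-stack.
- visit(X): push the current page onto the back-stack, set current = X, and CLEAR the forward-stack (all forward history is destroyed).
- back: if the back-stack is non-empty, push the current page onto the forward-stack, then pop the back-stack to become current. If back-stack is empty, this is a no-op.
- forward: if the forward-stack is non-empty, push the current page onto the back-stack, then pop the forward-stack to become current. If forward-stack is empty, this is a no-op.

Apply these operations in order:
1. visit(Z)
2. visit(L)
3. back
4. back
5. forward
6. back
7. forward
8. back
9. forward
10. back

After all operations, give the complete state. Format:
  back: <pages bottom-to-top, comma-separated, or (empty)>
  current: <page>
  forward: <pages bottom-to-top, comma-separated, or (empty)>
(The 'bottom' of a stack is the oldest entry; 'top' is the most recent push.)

After 1 (visit(Z)): cur=Z back=1 fwd=0
After 2 (visit(L)): cur=L back=2 fwd=0
After 3 (back): cur=Z back=1 fwd=1
After 4 (back): cur=HOME back=0 fwd=2
After 5 (forward): cur=Z back=1 fwd=1
After 6 (back): cur=HOME back=0 fwd=2
After 7 (forward): cur=Z back=1 fwd=1
After 8 (back): cur=HOME back=0 fwd=2
After 9 (forward): cur=Z back=1 fwd=1
After 10 (back): cur=HOME back=0 fwd=2

Answer: back: (empty)
current: HOME
forward: L,Z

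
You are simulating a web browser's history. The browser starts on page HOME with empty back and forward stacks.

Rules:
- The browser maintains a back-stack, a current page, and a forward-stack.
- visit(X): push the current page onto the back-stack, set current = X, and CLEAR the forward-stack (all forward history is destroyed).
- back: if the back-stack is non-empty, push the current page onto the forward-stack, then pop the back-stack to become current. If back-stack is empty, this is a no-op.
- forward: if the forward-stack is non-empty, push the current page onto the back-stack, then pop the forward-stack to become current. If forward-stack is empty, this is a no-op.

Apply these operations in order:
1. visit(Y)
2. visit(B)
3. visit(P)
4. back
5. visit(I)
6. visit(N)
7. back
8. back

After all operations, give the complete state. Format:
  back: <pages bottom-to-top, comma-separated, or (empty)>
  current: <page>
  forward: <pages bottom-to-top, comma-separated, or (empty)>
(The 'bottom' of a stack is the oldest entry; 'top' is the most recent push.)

Answer: back: HOME,Y
current: B
forward: N,I

Derivation:
After 1 (visit(Y)): cur=Y back=1 fwd=0
After 2 (visit(B)): cur=B back=2 fwd=0
After 3 (visit(P)): cur=P back=3 fwd=0
After 4 (back): cur=B back=2 fwd=1
After 5 (visit(I)): cur=I back=3 fwd=0
After 6 (visit(N)): cur=N back=4 fwd=0
After 7 (back): cur=I back=3 fwd=1
After 8 (back): cur=B back=2 fwd=2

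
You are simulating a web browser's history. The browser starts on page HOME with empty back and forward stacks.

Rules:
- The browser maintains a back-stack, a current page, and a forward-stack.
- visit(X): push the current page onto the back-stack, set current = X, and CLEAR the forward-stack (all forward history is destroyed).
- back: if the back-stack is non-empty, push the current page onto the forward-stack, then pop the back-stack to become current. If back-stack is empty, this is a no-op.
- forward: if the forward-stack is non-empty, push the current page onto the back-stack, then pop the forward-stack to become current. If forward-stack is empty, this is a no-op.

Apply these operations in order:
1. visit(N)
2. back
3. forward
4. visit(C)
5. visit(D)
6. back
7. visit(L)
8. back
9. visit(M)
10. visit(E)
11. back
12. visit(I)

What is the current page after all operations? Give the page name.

Answer: I

Derivation:
After 1 (visit(N)): cur=N back=1 fwd=0
After 2 (back): cur=HOME back=0 fwd=1
After 3 (forward): cur=N back=1 fwd=0
After 4 (visit(C)): cur=C back=2 fwd=0
After 5 (visit(D)): cur=D back=3 fwd=0
After 6 (back): cur=C back=2 fwd=1
After 7 (visit(L)): cur=L back=3 fwd=0
After 8 (back): cur=C back=2 fwd=1
After 9 (visit(M)): cur=M back=3 fwd=0
After 10 (visit(E)): cur=E back=4 fwd=0
After 11 (back): cur=M back=3 fwd=1
After 12 (visit(I)): cur=I back=4 fwd=0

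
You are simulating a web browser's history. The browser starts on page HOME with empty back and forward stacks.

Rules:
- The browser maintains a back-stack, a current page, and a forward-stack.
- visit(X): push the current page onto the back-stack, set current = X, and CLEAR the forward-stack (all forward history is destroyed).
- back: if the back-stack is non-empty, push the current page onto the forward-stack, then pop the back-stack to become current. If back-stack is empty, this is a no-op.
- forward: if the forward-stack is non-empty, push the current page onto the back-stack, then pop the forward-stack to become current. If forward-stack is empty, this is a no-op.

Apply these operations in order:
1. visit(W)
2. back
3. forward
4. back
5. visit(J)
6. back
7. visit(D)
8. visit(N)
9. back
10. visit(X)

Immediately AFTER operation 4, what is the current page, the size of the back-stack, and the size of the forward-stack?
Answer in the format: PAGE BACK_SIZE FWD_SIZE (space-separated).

After 1 (visit(W)): cur=W back=1 fwd=0
After 2 (back): cur=HOME back=0 fwd=1
After 3 (forward): cur=W back=1 fwd=0
After 4 (back): cur=HOME back=0 fwd=1

HOME 0 1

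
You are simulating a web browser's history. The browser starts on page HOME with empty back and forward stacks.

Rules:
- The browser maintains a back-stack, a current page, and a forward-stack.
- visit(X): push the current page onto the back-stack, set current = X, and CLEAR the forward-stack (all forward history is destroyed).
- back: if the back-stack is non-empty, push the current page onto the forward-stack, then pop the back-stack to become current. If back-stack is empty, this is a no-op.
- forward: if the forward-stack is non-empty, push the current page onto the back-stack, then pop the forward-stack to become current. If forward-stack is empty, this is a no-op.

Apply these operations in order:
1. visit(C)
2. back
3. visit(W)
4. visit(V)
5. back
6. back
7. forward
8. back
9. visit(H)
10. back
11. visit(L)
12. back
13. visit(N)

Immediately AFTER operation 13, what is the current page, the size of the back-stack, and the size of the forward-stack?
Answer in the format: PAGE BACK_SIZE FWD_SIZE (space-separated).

After 1 (visit(C)): cur=C back=1 fwd=0
After 2 (back): cur=HOME back=0 fwd=1
After 3 (visit(W)): cur=W back=1 fwd=0
After 4 (visit(V)): cur=V back=2 fwd=0
After 5 (back): cur=W back=1 fwd=1
After 6 (back): cur=HOME back=0 fwd=2
After 7 (forward): cur=W back=1 fwd=1
After 8 (back): cur=HOME back=0 fwd=2
After 9 (visit(H)): cur=H back=1 fwd=0
After 10 (back): cur=HOME back=0 fwd=1
After 11 (visit(L)): cur=L back=1 fwd=0
After 12 (back): cur=HOME back=0 fwd=1
After 13 (visit(N)): cur=N back=1 fwd=0

N 1 0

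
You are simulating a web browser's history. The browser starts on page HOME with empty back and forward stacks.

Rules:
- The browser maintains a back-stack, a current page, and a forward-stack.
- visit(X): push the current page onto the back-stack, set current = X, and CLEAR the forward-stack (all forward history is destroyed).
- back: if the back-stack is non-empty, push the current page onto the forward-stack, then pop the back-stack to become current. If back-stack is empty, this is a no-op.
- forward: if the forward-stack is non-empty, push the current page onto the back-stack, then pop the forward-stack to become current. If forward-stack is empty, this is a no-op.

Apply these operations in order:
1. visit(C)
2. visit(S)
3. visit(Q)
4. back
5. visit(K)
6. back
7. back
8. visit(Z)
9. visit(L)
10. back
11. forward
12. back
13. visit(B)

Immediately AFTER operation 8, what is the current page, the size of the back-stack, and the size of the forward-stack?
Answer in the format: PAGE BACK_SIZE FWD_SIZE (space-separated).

After 1 (visit(C)): cur=C back=1 fwd=0
After 2 (visit(S)): cur=S back=2 fwd=0
After 3 (visit(Q)): cur=Q back=3 fwd=0
After 4 (back): cur=S back=2 fwd=1
After 5 (visit(K)): cur=K back=3 fwd=0
After 6 (back): cur=S back=2 fwd=1
After 7 (back): cur=C back=1 fwd=2
After 8 (visit(Z)): cur=Z back=2 fwd=0

Z 2 0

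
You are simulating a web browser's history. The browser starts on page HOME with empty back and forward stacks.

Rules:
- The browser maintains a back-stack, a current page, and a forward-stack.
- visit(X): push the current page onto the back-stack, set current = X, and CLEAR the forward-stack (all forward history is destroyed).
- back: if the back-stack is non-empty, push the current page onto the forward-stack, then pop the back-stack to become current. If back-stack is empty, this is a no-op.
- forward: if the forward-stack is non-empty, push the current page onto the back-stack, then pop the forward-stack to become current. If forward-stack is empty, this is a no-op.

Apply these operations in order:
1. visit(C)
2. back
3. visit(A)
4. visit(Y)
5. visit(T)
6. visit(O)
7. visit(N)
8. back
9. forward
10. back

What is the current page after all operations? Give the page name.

Answer: O

Derivation:
After 1 (visit(C)): cur=C back=1 fwd=0
After 2 (back): cur=HOME back=0 fwd=1
After 3 (visit(A)): cur=A back=1 fwd=0
After 4 (visit(Y)): cur=Y back=2 fwd=0
After 5 (visit(T)): cur=T back=3 fwd=0
After 6 (visit(O)): cur=O back=4 fwd=0
After 7 (visit(N)): cur=N back=5 fwd=0
After 8 (back): cur=O back=4 fwd=1
After 9 (forward): cur=N back=5 fwd=0
After 10 (back): cur=O back=4 fwd=1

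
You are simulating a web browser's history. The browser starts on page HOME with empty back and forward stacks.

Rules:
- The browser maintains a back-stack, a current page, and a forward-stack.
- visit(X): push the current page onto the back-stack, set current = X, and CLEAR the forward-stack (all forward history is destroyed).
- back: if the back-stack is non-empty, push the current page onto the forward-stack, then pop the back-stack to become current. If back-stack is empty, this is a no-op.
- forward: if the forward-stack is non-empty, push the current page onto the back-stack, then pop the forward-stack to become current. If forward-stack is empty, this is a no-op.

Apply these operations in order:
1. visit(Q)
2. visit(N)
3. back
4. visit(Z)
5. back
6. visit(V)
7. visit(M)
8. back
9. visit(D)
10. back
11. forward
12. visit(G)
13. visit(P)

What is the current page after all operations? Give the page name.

Answer: P

Derivation:
After 1 (visit(Q)): cur=Q back=1 fwd=0
After 2 (visit(N)): cur=N back=2 fwd=0
After 3 (back): cur=Q back=1 fwd=1
After 4 (visit(Z)): cur=Z back=2 fwd=0
After 5 (back): cur=Q back=1 fwd=1
After 6 (visit(V)): cur=V back=2 fwd=0
After 7 (visit(M)): cur=M back=3 fwd=0
After 8 (back): cur=V back=2 fwd=1
After 9 (visit(D)): cur=D back=3 fwd=0
After 10 (back): cur=V back=2 fwd=1
After 11 (forward): cur=D back=3 fwd=0
After 12 (visit(G)): cur=G back=4 fwd=0
After 13 (visit(P)): cur=P back=5 fwd=0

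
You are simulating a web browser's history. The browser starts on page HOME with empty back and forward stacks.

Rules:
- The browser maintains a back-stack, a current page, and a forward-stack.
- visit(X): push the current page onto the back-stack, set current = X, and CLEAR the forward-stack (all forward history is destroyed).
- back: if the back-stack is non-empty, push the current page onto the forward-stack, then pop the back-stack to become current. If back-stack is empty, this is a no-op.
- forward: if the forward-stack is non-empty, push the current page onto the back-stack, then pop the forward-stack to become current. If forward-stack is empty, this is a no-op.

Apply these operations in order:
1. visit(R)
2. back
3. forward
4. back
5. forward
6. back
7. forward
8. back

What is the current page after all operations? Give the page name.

Answer: HOME

Derivation:
After 1 (visit(R)): cur=R back=1 fwd=0
After 2 (back): cur=HOME back=0 fwd=1
After 3 (forward): cur=R back=1 fwd=0
After 4 (back): cur=HOME back=0 fwd=1
After 5 (forward): cur=R back=1 fwd=0
After 6 (back): cur=HOME back=0 fwd=1
After 7 (forward): cur=R back=1 fwd=0
After 8 (back): cur=HOME back=0 fwd=1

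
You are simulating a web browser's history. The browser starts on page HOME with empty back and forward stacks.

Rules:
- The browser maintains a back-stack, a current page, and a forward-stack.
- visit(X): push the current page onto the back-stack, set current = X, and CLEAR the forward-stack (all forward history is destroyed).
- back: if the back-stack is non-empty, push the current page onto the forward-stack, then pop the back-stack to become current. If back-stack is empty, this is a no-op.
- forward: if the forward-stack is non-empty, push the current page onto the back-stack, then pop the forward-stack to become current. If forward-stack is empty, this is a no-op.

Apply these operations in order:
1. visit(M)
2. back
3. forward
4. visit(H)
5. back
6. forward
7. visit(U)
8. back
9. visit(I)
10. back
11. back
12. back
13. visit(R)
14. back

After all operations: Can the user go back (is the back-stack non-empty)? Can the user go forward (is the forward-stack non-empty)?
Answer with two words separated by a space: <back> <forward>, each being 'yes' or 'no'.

Answer: no yes

Derivation:
After 1 (visit(M)): cur=M back=1 fwd=0
After 2 (back): cur=HOME back=0 fwd=1
After 3 (forward): cur=M back=1 fwd=0
After 4 (visit(H)): cur=H back=2 fwd=0
After 5 (back): cur=M back=1 fwd=1
After 6 (forward): cur=H back=2 fwd=0
After 7 (visit(U)): cur=U back=3 fwd=0
After 8 (back): cur=H back=2 fwd=1
After 9 (visit(I)): cur=I back=3 fwd=0
After 10 (back): cur=H back=2 fwd=1
After 11 (back): cur=M back=1 fwd=2
After 12 (back): cur=HOME back=0 fwd=3
After 13 (visit(R)): cur=R back=1 fwd=0
After 14 (back): cur=HOME back=0 fwd=1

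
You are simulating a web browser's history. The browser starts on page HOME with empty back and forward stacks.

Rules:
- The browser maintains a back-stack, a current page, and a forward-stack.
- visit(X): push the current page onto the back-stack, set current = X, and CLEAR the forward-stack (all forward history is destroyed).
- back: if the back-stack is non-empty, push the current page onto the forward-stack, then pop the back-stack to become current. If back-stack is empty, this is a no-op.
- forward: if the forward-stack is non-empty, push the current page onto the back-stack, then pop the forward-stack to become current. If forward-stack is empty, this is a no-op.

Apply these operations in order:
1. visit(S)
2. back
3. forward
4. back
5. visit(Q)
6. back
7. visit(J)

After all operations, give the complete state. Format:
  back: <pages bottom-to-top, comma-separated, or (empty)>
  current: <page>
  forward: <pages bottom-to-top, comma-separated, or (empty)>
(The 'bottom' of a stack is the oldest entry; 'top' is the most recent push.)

After 1 (visit(S)): cur=S back=1 fwd=0
After 2 (back): cur=HOME back=0 fwd=1
After 3 (forward): cur=S back=1 fwd=0
After 4 (back): cur=HOME back=0 fwd=1
After 5 (visit(Q)): cur=Q back=1 fwd=0
After 6 (back): cur=HOME back=0 fwd=1
After 7 (visit(J)): cur=J back=1 fwd=0

Answer: back: HOME
current: J
forward: (empty)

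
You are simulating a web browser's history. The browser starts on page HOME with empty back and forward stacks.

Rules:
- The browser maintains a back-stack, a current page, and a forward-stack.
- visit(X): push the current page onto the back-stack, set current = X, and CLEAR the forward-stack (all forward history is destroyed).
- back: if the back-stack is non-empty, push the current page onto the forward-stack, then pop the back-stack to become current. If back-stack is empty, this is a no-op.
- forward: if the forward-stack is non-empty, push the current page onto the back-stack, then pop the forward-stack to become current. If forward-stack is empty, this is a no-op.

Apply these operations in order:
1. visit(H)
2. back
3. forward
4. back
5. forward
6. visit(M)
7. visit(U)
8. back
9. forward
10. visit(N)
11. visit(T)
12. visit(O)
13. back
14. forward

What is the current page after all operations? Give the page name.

Answer: O

Derivation:
After 1 (visit(H)): cur=H back=1 fwd=0
After 2 (back): cur=HOME back=0 fwd=1
After 3 (forward): cur=H back=1 fwd=0
After 4 (back): cur=HOME back=0 fwd=1
After 5 (forward): cur=H back=1 fwd=0
After 6 (visit(M)): cur=M back=2 fwd=0
After 7 (visit(U)): cur=U back=3 fwd=0
After 8 (back): cur=M back=2 fwd=1
After 9 (forward): cur=U back=3 fwd=0
After 10 (visit(N)): cur=N back=4 fwd=0
After 11 (visit(T)): cur=T back=5 fwd=0
After 12 (visit(O)): cur=O back=6 fwd=0
After 13 (back): cur=T back=5 fwd=1
After 14 (forward): cur=O back=6 fwd=0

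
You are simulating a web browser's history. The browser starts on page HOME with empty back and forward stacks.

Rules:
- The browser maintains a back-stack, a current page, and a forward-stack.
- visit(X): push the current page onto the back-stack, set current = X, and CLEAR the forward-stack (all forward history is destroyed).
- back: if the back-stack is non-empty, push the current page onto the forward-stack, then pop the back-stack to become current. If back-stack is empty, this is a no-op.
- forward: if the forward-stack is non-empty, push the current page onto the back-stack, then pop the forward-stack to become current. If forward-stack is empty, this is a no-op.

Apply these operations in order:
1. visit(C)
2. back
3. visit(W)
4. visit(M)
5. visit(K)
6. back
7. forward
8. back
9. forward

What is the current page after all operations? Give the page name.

After 1 (visit(C)): cur=C back=1 fwd=0
After 2 (back): cur=HOME back=0 fwd=1
After 3 (visit(W)): cur=W back=1 fwd=0
After 4 (visit(M)): cur=M back=2 fwd=0
After 5 (visit(K)): cur=K back=3 fwd=0
After 6 (back): cur=M back=2 fwd=1
After 7 (forward): cur=K back=3 fwd=0
After 8 (back): cur=M back=2 fwd=1
After 9 (forward): cur=K back=3 fwd=0

Answer: K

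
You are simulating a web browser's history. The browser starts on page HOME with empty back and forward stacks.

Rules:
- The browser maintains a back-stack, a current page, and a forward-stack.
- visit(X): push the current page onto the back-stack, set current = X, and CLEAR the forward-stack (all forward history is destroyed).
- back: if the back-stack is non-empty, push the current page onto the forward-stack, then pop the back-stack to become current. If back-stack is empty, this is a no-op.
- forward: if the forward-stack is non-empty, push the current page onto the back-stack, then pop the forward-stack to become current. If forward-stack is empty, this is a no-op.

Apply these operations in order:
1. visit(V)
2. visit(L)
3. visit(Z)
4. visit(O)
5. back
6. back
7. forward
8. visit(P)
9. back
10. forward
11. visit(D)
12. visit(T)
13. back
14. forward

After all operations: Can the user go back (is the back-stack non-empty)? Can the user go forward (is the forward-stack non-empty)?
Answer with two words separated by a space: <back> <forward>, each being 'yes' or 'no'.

After 1 (visit(V)): cur=V back=1 fwd=0
After 2 (visit(L)): cur=L back=2 fwd=0
After 3 (visit(Z)): cur=Z back=3 fwd=0
After 4 (visit(O)): cur=O back=4 fwd=0
After 5 (back): cur=Z back=3 fwd=1
After 6 (back): cur=L back=2 fwd=2
After 7 (forward): cur=Z back=3 fwd=1
After 8 (visit(P)): cur=P back=4 fwd=0
After 9 (back): cur=Z back=3 fwd=1
After 10 (forward): cur=P back=4 fwd=0
After 11 (visit(D)): cur=D back=5 fwd=0
After 12 (visit(T)): cur=T back=6 fwd=0
After 13 (back): cur=D back=5 fwd=1
After 14 (forward): cur=T back=6 fwd=0

Answer: yes no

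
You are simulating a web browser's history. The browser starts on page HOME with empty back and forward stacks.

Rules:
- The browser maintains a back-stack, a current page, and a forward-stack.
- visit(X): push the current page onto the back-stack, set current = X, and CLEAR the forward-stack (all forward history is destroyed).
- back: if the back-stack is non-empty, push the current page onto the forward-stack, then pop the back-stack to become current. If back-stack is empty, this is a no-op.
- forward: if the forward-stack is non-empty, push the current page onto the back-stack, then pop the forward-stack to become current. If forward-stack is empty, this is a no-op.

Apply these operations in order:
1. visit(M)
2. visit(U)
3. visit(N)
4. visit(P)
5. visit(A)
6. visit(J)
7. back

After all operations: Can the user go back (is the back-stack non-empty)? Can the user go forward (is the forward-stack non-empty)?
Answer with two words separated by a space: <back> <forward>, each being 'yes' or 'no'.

Answer: yes yes

Derivation:
After 1 (visit(M)): cur=M back=1 fwd=0
After 2 (visit(U)): cur=U back=2 fwd=0
After 3 (visit(N)): cur=N back=3 fwd=0
After 4 (visit(P)): cur=P back=4 fwd=0
After 5 (visit(A)): cur=A back=5 fwd=0
After 6 (visit(J)): cur=J back=6 fwd=0
After 7 (back): cur=A back=5 fwd=1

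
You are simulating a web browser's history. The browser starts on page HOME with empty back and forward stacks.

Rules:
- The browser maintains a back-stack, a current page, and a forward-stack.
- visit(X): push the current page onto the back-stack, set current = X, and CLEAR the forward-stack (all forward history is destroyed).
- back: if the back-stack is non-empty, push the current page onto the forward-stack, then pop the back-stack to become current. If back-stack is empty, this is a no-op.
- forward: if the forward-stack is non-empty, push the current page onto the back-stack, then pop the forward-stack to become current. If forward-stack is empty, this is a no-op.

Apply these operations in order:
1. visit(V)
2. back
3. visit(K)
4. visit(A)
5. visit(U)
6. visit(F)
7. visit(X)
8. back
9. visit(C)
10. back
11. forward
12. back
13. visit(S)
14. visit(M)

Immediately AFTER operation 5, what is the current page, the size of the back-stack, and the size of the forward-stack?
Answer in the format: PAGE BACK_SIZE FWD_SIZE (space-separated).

After 1 (visit(V)): cur=V back=1 fwd=0
After 2 (back): cur=HOME back=0 fwd=1
After 3 (visit(K)): cur=K back=1 fwd=0
After 4 (visit(A)): cur=A back=2 fwd=0
After 5 (visit(U)): cur=U back=3 fwd=0

U 3 0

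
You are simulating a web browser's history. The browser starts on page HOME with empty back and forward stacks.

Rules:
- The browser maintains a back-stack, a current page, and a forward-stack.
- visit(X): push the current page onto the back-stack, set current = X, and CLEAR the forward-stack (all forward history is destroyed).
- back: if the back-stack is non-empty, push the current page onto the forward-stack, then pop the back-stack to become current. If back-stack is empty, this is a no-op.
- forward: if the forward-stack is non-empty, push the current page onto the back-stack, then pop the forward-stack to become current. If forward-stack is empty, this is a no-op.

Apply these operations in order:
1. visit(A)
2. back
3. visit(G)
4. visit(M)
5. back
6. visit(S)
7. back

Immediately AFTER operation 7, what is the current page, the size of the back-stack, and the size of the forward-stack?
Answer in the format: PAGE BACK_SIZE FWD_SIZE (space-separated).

After 1 (visit(A)): cur=A back=1 fwd=0
After 2 (back): cur=HOME back=0 fwd=1
After 3 (visit(G)): cur=G back=1 fwd=0
After 4 (visit(M)): cur=M back=2 fwd=0
After 5 (back): cur=G back=1 fwd=1
After 6 (visit(S)): cur=S back=2 fwd=0
After 7 (back): cur=G back=1 fwd=1

G 1 1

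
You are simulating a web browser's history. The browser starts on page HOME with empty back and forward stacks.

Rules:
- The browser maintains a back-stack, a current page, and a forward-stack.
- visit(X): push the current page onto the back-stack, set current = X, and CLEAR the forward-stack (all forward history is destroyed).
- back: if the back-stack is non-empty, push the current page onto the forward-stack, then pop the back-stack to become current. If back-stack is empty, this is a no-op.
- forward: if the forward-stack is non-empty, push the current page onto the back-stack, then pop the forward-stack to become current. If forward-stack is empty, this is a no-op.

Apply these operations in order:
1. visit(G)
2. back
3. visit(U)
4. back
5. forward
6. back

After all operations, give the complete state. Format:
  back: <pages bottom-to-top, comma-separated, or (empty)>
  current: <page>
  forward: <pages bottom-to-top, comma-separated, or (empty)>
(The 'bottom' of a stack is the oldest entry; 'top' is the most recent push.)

After 1 (visit(G)): cur=G back=1 fwd=0
After 2 (back): cur=HOME back=0 fwd=1
After 3 (visit(U)): cur=U back=1 fwd=0
After 4 (back): cur=HOME back=0 fwd=1
After 5 (forward): cur=U back=1 fwd=0
After 6 (back): cur=HOME back=0 fwd=1

Answer: back: (empty)
current: HOME
forward: U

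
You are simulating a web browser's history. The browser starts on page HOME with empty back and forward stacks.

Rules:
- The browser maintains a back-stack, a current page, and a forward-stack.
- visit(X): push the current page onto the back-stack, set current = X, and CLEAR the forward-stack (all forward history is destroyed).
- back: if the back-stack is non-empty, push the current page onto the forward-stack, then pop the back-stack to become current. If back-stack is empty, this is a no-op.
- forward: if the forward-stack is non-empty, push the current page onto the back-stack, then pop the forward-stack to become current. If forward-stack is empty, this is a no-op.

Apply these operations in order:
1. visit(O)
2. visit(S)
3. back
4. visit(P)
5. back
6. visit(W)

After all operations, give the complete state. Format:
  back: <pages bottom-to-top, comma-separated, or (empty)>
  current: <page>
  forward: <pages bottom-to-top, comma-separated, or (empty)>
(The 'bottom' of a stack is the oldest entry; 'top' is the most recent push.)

After 1 (visit(O)): cur=O back=1 fwd=0
After 2 (visit(S)): cur=S back=2 fwd=0
After 3 (back): cur=O back=1 fwd=1
After 4 (visit(P)): cur=P back=2 fwd=0
After 5 (back): cur=O back=1 fwd=1
After 6 (visit(W)): cur=W back=2 fwd=0

Answer: back: HOME,O
current: W
forward: (empty)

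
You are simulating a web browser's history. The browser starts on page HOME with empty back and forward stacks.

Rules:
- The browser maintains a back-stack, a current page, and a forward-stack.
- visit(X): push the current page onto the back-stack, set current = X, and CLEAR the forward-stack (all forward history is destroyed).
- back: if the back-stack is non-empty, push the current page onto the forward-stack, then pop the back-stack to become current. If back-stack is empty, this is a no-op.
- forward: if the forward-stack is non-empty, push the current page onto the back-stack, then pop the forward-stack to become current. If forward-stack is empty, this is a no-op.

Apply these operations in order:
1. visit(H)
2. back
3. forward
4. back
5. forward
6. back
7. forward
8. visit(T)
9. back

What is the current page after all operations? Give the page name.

Answer: H

Derivation:
After 1 (visit(H)): cur=H back=1 fwd=0
After 2 (back): cur=HOME back=0 fwd=1
After 3 (forward): cur=H back=1 fwd=0
After 4 (back): cur=HOME back=0 fwd=1
After 5 (forward): cur=H back=1 fwd=0
After 6 (back): cur=HOME back=0 fwd=1
After 7 (forward): cur=H back=1 fwd=0
After 8 (visit(T)): cur=T back=2 fwd=0
After 9 (back): cur=H back=1 fwd=1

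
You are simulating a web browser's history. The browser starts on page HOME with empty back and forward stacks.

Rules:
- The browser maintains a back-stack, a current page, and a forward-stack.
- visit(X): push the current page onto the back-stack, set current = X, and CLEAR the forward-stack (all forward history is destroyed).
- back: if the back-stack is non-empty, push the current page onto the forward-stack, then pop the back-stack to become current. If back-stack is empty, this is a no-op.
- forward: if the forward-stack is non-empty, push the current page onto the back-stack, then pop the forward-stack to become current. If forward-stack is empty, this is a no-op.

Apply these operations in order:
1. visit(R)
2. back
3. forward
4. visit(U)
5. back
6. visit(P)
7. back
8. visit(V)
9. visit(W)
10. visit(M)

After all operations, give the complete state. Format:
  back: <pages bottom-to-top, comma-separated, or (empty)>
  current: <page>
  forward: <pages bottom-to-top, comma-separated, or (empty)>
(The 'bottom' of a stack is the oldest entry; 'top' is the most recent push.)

After 1 (visit(R)): cur=R back=1 fwd=0
After 2 (back): cur=HOME back=0 fwd=1
After 3 (forward): cur=R back=1 fwd=0
After 4 (visit(U)): cur=U back=2 fwd=0
After 5 (back): cur=R back=1 fwd=1
After 6 (visit(P)): cur=P back=2 fwd=0
After 7 (back): cur=R back=1 fwd=1
After 8 (visit(V)): cur=V back=2 fwd=0
After 9 (visit(W)): cur=W back=3 fwd=0
After 10 (visit(M)): cur=M back=4 fwd=0

Answer: back: HOME,R,V,W
current: M
forward: (empty)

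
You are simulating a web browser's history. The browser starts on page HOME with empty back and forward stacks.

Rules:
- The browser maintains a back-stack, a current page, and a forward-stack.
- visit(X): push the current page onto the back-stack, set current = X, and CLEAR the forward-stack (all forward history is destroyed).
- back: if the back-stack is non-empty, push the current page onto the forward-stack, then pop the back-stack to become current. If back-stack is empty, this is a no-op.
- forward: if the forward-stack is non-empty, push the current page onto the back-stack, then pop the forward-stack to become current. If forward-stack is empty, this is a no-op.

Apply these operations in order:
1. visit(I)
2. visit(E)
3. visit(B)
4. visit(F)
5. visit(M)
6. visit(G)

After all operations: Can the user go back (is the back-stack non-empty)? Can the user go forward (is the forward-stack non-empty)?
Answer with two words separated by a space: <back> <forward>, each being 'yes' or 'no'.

Answer: yes no

Derivation:
After 1 (visit(I)): cur=I back=1 fwd=0
After 2 (visit(E)): cur=E back=2 fwd=0
After 3 (visit(B)): cur=B back=3 fwd=0
After 4 (visit(F)): cur=F back=4 fwd=0
After 5 (visit(M)): cur=M back=5 fwd=0
After 6 (visit(G)): cur=G back=6 fwd=0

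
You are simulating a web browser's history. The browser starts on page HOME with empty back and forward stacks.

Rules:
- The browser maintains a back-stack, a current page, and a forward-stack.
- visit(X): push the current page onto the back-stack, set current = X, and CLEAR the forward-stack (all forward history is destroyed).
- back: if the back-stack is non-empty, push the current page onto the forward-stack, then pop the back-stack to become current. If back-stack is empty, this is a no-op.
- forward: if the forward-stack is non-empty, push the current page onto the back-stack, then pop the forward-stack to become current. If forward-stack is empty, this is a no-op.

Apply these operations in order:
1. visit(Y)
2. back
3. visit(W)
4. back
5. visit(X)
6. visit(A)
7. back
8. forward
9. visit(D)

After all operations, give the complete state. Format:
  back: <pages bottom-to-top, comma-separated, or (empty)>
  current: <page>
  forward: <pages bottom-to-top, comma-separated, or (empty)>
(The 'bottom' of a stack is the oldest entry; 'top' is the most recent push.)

Answer: back: HOME,X,A
current: D
forward: (empty)

Derivation:
After 1 (visit(Y)): cur=Y back=1 fwd=0
After 2 (back): cur=HOME back=0 fwd=1
After 3 (visit(W)): cur=W back=1 fwd=0
After 4 (back): cur=HOME back=0 fwd=1
After 5 (visit(X)): cur=X back=1 fwd=0
After 6 (visit(A)): cur=A back=2 fwd=0
After 7 (back): cur=X back=1 fwd=1
After 8 (forward): cur=A back=2 fwd=0
After 9 (visit(D)): cur=D back=3 fwd=0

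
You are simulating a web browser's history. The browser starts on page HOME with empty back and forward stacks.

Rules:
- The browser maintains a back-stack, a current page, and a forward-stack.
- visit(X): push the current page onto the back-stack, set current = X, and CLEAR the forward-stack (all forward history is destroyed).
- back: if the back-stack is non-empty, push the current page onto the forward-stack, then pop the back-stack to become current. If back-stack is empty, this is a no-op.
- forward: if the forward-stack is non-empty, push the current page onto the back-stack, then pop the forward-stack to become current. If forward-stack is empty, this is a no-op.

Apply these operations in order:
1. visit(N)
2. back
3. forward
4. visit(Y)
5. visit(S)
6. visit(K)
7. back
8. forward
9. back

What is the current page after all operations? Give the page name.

Answer: S

Derivation:
After 1 (visit(N)): cur=N back=1 fwd=0
After 2 (back): cur=HOME back=0 fwd=1
After 3 (forward): cur=N back=1 fwd=0
After 4 (visit(Y)): cur=Y back=2 fwd=0
After 5 (visit(S)): cur=S back=3 fwd=0
After 6 (visit(K)): cur=K back=4 fwd=0
After 7 (back): cur=S back=3 fwd=1
After 8 (forward): cur=K back=4 fwd=0
After 9 (back): cur=S back=3 fwd=1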